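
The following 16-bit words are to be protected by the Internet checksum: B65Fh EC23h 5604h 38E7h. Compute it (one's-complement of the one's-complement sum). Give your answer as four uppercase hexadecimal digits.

CE90

One's-complement addition (fold any carry out of bit 15 back into bit 0):
  0xB65F + 0xEC23 = 0x1A282 → wrap carry → 0xA283
  0xA283 + 0x5604 = 0x0F887
  0xF887 + 0x38E7 = 0x1316E → wrap carry → 0x316F
One's-complement sum = 0x316F.
Checksum = ~0x316F & 0xFFFF = 0xCE90.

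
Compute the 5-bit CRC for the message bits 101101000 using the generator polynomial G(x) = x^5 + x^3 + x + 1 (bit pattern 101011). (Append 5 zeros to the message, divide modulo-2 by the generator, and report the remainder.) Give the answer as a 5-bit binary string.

Append 5 zeros: 10110100000000. Divide by 101011 (XOR where the leading bit is 1):
  pos 0: 101101 XOR 101011 = 000110
  pos 3: 110000 XOR 101011 = 011011
  pos 4: 110110 XOR 101011 = 011101
  pos 5: 111010 XOR 101011 = 010001
  pos 6: 100010 XOR 101011 = 001001
  pos 8: 100100 XOR 101011 = 001111
Remainder (last 5 bits) = 01111. This is the CRC / FCS.

01111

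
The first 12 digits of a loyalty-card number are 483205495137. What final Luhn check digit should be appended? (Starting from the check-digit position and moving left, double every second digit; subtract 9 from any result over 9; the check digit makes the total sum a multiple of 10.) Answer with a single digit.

Partial digits right→left: 7 3 1 5 9 4 5 0 2 3 8 4
Double every second digit counting from the check-digit position (so the 1st, 3rd, 5th, ... of the partial from the right).
  doubled (with −9 where >9): 5 2 9 1 4 7 → sum 28
  kept as-is: 3 5 4 0 3 4 → sum 19
Total = 28 + 19 = 47.
Check digit = (10 − (47 mod 10)) mod 10 = 3.

3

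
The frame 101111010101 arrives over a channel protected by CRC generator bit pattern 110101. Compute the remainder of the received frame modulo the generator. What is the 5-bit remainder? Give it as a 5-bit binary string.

00000

Modulo-2 division of 101111010101 by 110101:
  pos 0: 101111 XOR 110101 = 011010
  pos 1: 110100 XOR 110101 = 000001
  pos 6: 110101 XOR 110101 = 000000
Remainder = 00000 (zero — the frame passes the CRC check).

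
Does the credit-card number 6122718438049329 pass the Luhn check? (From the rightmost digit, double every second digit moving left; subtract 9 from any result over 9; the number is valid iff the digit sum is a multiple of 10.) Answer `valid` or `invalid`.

valid

From the right, keep odd positions and double even positions (subtract 9 from any doubled value over 9):
  doubled (positions 2,4,...): 4 9 0 6 7 5 4 3 → sum 38
  kept (positions 1,3,...): 9 3 4 8 4 1 2 1 → sum 32
Total = 70.
70 mod 10 = 0, so the number is valid.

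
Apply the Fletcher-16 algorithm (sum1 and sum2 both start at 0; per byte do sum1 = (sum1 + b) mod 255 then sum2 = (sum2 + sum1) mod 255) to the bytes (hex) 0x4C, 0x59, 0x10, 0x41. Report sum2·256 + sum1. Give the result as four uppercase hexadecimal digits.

9EF6

Running sums (mod 255):
  after byte 0 (0x4C): sum1=76, sum2=76
  after byte 1 (0x59): sum1=165, sum2=241
  after byte 2 (0x10): sum1=181, sum2=167
  after byte 3 (0x41): sum1=246, sum2=158
Checksum = sum2·256 + sum1 = 158·256 + 246 = 40694 = 0x9EF6.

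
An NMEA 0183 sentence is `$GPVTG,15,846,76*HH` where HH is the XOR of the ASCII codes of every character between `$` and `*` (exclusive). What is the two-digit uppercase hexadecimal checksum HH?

41

XOR the ASCII codes of the payload characters:
  'G' = 0x47 → acc = 0x47
  'P' = 0x50 → acc = 0x17
  'V' = 0x56 → acc = 0x41
  'T' = 0x54 → acc = 0x15
  'G' = 0x47 → acc = 0x52
  ',' = 0x2C → acc = 0x7E
  '1' = 0x31 → acc = 0x4F
  '5' = 0x35 → acc = 0x7A
  ',' = 0x2C → acc = 0x56
  '8' = 0x38 → acc = 0x6E
  '4' = 0x34 → acc = 0x5A
  '6' = 0x36 → acc = 0x6C
  ',' = 0x2C → acc = 0x40
  '7' = 0x37 → acc = 0x77
  '6' = 0x36 → acc = 0x41
Checksum = 0x41.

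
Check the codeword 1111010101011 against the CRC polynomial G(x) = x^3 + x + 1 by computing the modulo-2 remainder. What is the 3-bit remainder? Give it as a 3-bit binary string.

Modulo-2 division of 1111010101011 by 1011:
  pos 0: 1111 XOR 1011 = 0100
  pos 1: 1000 XOR 1011 = 0011
  pos 3: 1110 XOR 1011 = 0101
  pos 4: 1011 XOR 1011 = 0000
  pos 9: 1011 XOR 1011 = 0000
Remainder = 000 (zero — the frame passes the CRC check).

000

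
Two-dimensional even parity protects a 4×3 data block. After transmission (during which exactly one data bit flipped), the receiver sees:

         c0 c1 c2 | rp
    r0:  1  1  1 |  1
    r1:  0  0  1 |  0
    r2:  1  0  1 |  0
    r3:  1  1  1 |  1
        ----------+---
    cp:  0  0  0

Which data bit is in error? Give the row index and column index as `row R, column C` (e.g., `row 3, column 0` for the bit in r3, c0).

row 1, column 0

Recompute each row's even parity and compare to rp:
  r0: data parity 1, sent rp 1 → ok
  r1: data parity 1, sent rp 0 → mismatch
  r2: data parity 0, sent rp 0 → ok
  r3: data parity 1, sent rp 1 → ok
Recompute each column's even parity and compare to cp:
  c0: data parity 1, sent cp 0 → mismatch
  c1: data parity 0, sent cp 0 → ok
  c2: data parity 0, sent cp 0 → ok
Exactly one row (r1) and one column (c0) fail → the flipped bit is at their intersection.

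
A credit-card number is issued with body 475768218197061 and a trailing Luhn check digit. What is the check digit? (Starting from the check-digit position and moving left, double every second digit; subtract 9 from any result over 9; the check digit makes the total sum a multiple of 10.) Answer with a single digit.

9

Partial digits right→left: 1 6 0 7 9 1 8 1 2 8 6 7 5 7 4
Double every second digit counting from the check-digit position (so the 1st, 3rd, 5th, ... of the partial from the right).
  doubled (with −9 where >9): 2 0 9 7 4 3 1 8 → sum 34
  kept as-is: 6 7 1 1 8 7 7 → sum 37
Total = 34 + 37 = 71.
Check digit = (10 − (71 mod 10)) mod 10 = 9.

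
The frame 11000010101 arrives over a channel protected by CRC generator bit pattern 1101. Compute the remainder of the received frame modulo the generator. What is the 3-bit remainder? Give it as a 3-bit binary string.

Modulo-2 division of 11000010101 by 1101:
  pos 0: 1100 XOR 1101 = 0001
  pos 3: 1001 XOR 1101 = 0100
  pos 4: 1000 XOR 1101 = 0101
  pos 5: 1011 XOR 1101 = 0110
  pos 6: 1100 XOR 1101 = 0001
Remainder = 011 (nonzero — an error is detected).

011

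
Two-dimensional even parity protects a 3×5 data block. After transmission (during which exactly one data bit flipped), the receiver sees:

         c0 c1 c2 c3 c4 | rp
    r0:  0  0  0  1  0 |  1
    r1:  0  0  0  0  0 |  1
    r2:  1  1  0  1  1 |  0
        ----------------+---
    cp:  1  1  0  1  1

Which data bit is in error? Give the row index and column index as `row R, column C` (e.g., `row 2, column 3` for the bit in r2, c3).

row 1, column 3

Recompute each row's even parity and compare to rp:
  r0: data parity 1, sent rp 1 → ok
  r1: data parity 0, sent rp 1 → mismatch
  r2: data parity 0, sent rp 0 → ok
Recompute each column's even parity and compare to cp:
  c0: data parity 1, sent cp 1 → ok
  c1: data parity 1, sent cp 1 → ok
  c2: data parity 0, sent cp 0 → ok
  c3: data parity 0, sent cp 1 → mismatch
  c4: data parity 1, sent cp 1 → ok
Exactly one row (r1) and one column (c3) fail → the flipped bit is at their intersection.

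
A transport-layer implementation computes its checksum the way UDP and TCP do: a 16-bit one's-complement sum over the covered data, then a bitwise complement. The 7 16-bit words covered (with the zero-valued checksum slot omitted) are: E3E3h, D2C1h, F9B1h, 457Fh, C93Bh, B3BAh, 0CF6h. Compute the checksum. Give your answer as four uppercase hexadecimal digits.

803C

One's-complement addition (fold any carry out of bit 15 back into bit 0):
  0xE3E3 + 0xD2C1 = 0x1B6A4 → wrap carry → 0xB6A5
  0xB6A5 + 0xF9B1 = 0x1B056 → wrap carry → 0xB057
  0xB057 + 0x457F = 0x0F5D6
  0xF5D6 + 0xC93B = 0x1BF11 → wrap carry → 0xBF12
  0xBF12 + 0xB3BA = 0x172CC → wrap carry → 0x72CD
  0x72CD + 0x0CF6 = 0x07FC3
One's-complement sum = 0x7FC3.
Checksum = ~0x7FC3 & 0xFFFF = 0x803C.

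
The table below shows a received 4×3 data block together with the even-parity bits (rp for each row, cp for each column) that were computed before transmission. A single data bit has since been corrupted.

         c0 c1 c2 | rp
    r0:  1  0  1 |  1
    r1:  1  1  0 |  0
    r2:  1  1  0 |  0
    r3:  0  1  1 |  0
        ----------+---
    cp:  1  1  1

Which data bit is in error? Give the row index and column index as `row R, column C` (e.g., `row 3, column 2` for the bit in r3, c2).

row 0, column 2

Recompute each row's even parity and compare to rp:
  r0: data parity 0, sent rp 1 → mismatch
  r1: data parity 0, sent rp 0 → ok
  r2: data parity 0, sent rp 0 → ok
  r3: data parity 0, sent rp 0 → ok
Recompute each column's even parity and compare to cp:
  c0: data parity 1, sent cp 1 → ok
  c1: data parity 1, sent cp 1 → ok
  c2: data parity 0, sent cp 1 → mismatch
Exactly one row (r0) and one column (c2) fail → the flipped bit is at their intersection.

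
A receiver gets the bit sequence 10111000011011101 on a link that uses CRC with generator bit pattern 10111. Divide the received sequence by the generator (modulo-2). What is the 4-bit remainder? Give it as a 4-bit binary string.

0000

Modulo-2 division of 10111000011011101 by 10111:
  pos 0: 10111 XOR 10111 = 00000
  pos 9: 11011 XOR 10111 = 01100
  pos 10: 11001 XOR 10111 = 01110
  pos 11: 11100 XOR 10111 = 01011
  pos 12: 10111 XOR 10111 = 00000
Remainder = 0000 (zero — the frame passes the CRC check).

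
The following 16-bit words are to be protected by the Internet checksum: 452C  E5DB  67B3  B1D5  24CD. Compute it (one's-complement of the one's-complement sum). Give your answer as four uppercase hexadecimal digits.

One's-complement addition (fold any carry out of bit 15 back into bit 0):
  0x452C + 0xE5DB = 0x12B07 → wrap carry → 0x2B08
  0x2B08 + 0x67B3 = 0x092BB
  0x92BB + 0xB1D5 = 0x14490 → wrap carry → 0x4491
  0x4491 + 0x24CD = 0x0695E
One's-complement sum = 0x695E.
Checksum = ~0x695E & 0xFFFF = 0x96A1.

96A1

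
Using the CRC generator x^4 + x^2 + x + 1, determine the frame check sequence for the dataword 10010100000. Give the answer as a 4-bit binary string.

0010

Append 4 zeros: 100101000000000. Divide by 10111 (XOR where the leading bit is 1):
  pos 0: 10010 XOR 10111 = 00101
  pos 2: 10110 XOR 10111 = 00001
  pos 6: 10000 XOR 10111 = 00111
  pos 8: 11100 XOR 10111 = 01011
  pos 9: 10110 XOR 10111 = 00001
Remainder (last 4 bits) = 0010. This is the CRC / FCS.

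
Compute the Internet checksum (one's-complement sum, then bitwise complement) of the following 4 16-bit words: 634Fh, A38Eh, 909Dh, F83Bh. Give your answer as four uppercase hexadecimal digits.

7048

One's-complement addition (fold any carry out of bit 15 back into bit 0):
  0x634F + 0xA38E = 0x106DD → wrap carry → 0x06DE
  0x06DE + 0x909D = 0x0977B
  0x977B + 0xF83B = 0x18FB6 → wrap carry → 0x8FB7
One's-complement sum = 0x8FB7.
Checksum = ~0x8FB7 & 0xFFFF = 0x7048.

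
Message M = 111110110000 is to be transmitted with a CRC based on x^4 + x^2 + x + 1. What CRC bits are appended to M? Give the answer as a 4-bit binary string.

0111

Append 4 zeros: 1111101100000000. Divide by 10111 (XOR where the leading bit is 1):
  pos 0: 11111 XOR 10111 = 01000
  pos 1: 10000 XOR 10111 = 00111
  pos 3: 11111 XOR 10111 = 01000
  pos 4: 10000 XOR 10111 = 00111
  pos 6: 11100 XOR 10111 = 01011
  pos 7: 10110 XOR 10111 = 00001
  pos 11: 10000 XOR 10111 = 00111
Remainder (last 4 bits) = 0111. This is the CRC / FCS.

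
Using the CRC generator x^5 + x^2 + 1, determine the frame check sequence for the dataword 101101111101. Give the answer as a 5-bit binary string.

Append 5 zeros: 10110111110100000. Divide by 100101 (XOR where the leading bit is 1):
  pos 0: 101101 XOR 100101 = 001000
  pos 2: 100011 XOR 100101 = 000110
  pos 5: 110110 XOR 100101 = 010011
  pos 6: 100111 XOR 100101 = 000010
  pos 10: 100000 XOR 100101 = 000101
Remainder (last 5 bits) = 01010. This is the CRC / FCS.

01010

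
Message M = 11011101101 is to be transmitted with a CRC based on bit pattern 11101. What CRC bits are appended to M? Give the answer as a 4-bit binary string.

Append 4 zeros: 110111011010000. Divide by 11101 (XOR where the leading bit is 1):
  pos 0: 11011 XOR 11101 = 00110
  pos 2: 11010 XOR 11101 = 00111
  pos 4: 11111 XOR 11101 = 00010
  pos 7: 10010 XOR 11101 = 01111
  pos 8: 11110 XOR 11101 = 00011
Remainder (last 4 bits) = 1100. This is the CRC / FCS.

1100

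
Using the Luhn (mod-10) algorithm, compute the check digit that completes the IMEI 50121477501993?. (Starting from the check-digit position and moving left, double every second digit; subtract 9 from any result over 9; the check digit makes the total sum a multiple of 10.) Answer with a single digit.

Partial digits right→left: 3 9 9 1 0 5 7 7 4 1 2 1 0 5
Double every second digit counting from the check-digit position (so the 1st, 3rd, 5th, ... of the partial from the right).
  doubled (with −9 where >9): 6 9 0 5 8 4 0 → sum 32
  kept as-is: 9 1 5 7 1 1 5 → sum 29
Total = 32 + 29 = 61.
Check digit = (10 − (61 mod 10)) mod 10 = 9.

9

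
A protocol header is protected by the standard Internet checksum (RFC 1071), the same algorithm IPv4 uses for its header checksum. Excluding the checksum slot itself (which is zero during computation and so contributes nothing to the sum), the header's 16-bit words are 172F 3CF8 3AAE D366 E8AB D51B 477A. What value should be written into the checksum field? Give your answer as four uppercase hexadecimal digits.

9881

One's-complement addition (fold any carry out of bit 15 back into bit 0):
  0x172F + 0x3CF8 = 0x05427
  0x5427 + 0x3AAE = 0x08ED5
  0x8ED5 + 0xD366 = 0x1623B → wrap carry → 0x623C
  0x623C + 0xE8AB = 0x14AE7 → wrap carry → 0x4AE8
  0x4AE8 + 0xD51B = 0x12003 → wrap carry → 0x2004
  0x2004 + 0x477A = 0x0677E
One's-complement sum = 0x677E.
Checksum = ~0x677E & 0xFFFF = 0x9881.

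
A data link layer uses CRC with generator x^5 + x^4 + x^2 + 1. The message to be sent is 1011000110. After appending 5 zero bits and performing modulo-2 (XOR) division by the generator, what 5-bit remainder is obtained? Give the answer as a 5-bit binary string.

11100

Append 5 zeros: 101100011000000. Divide by 110101 (XOR where the leading bit is 1):
  pos 0: 101100 XOR 110101 = 011001
  pos 1: 110010 XOR 110101 = 000111
  pos 4: 111110 XOR 110101 = 001011
  pos 6: 101100 XOR 110101 = 011001
  pos 7: 110010 XOR 110101 = 000111
Remainder (last 5 bits) = 11100. This is the CRC / FCS.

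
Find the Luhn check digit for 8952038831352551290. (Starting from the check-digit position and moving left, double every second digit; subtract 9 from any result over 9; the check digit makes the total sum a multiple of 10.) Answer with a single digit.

Partial digits right→left: 0 9 2 1 5 5 2 5 3 1 3 8 8 3 0 2 5 9 8
Double every second digit counting from the check-digit position (so the 1st, 3rd, 5th, ... of the partial from the right).
  doubled (with −9 where >9): 0 4 1 4 6 6 7 0 1 7 → sum 36
  kept as-is: 9 1 5 5 1 8 3 2 9 → sum 43
Total = 36 + 43 = 79.
Check digit = (10 − (79 mod 10)) mod 10 = 1.

1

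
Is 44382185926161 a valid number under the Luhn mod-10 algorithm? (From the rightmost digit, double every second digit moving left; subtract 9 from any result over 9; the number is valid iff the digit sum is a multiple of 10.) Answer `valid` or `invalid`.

invalid

From the right, keep odd positions and double even positions (subtract 9 from any doubled value over 9):
  doubled (positions 2,4,...): 3 3 9 7 4 6 8 → sum 40
  kept (positions 1,3,...): 1 1 2 5 1 8 4 → sum 22
Total = 62.
62 mod 10 = 2, so the number is invalid.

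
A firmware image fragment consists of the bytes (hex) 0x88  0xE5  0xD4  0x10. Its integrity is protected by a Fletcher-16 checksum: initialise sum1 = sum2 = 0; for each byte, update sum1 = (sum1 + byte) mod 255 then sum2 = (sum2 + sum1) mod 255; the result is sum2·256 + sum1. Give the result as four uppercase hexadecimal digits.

Running sums (mod 255):
  after byte 0 (0x88): sum1=136, sum2=136
  after byte 1 (0xE5): sum1=110, sum2=246
  after byte 2 (0xD4): sum1=67, sum2=58
  after byte 3 (0x10): sum1=83, sum2=141
Checksum = sum2·256 + sum1 = 141·256 + 83 = 36179 = 0x8D53.

8D53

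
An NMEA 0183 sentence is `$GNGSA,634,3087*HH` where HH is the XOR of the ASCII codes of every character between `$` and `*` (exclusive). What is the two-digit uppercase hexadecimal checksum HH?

61

XOR the ASCII codes of the payload characters:
  'G' = 0x47 → acc = 0x47
  'N' = 0x4E → acc = 0x09
  'G' = 0x47 → acc = 0x4E
  'S' = 0x53 → acc = 0x1D
  'A' = 0x41 → acc = 0x5C
  ',' = 0x2C → acc = 0x70
  '6' = 0x36 → acc = 0x46
  '3' = 0x33 → acc = 0x75
  '4' = 0x34 → acc = 0x41
  ',' = 0x2C → acc = 0x6D
  '3' = 0x33 → acc = 0x5E
  '0' = 0x30 → acc = 0x6E
  '8' = 0x38 → acc = 0x56
  '7' = 0x37 → acc = 0x61
Checksum = 0x61.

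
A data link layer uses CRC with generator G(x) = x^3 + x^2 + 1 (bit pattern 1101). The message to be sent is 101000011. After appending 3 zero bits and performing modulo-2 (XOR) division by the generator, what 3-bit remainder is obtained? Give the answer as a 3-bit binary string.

Append 3 zeros: 101000011000. Divide by 1101 (XOR where the leading bit is 1):
  pos 0: 1010 XOR 1101 = 0111
  pos 1: 1110 XOR 1101 = 0011
  pos 3: 1100 XOR 1101 = 0001
  pos 6: 1110 XOR 1101 = 0011
  pos 8: 1100 XOR 1101 = 0001
Remainder (last 3 bits) = 001. This is the CRC / FCS.

001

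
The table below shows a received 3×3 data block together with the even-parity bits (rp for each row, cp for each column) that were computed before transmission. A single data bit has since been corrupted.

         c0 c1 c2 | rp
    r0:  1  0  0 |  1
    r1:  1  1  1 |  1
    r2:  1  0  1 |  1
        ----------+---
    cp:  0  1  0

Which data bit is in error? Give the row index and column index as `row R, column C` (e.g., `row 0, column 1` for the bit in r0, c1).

row 2, column 0

Recompute each row's even parity and compare to rp:
  r0: data parity 1, sent rp 1 → ok
  r1: data parity 1, sent rp 1 → ok
  r2: data parity 0, sent rp 1 → mismatch
Recompute each column's even parity and compare to cp:
  c0: data parity 1, sent cp 0 → mismatch
  c1: data parity 1, sent cp 1 → ok
  c2: data parity 0, sent cp 0 → ok
Exactly one row (r2) and one column (c0) fail → the flipped bit is at their intersection.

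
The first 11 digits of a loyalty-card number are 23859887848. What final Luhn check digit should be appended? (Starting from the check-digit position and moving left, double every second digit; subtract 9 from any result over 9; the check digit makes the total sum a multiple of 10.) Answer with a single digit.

Partial digits right→left: 8 4 8 7 8 8 9 5 8 3 2
Double every second digit counting from the check-digit position (so the 1st, 3rd, 5th, ... of the partial from the right).
  doubled (with −9 where >9): 7 7 7 9 7 4 → sum 41
  kept as-is: 4 7 8 5 3 → sum 27
Total = 41 + 27 = 68.
Check digit = (10 − (68 mod 10)) mod 10 = 2.

2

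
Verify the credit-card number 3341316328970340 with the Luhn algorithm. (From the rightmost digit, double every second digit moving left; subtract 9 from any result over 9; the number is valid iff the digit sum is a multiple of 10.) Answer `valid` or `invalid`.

From the right, keep odd positions and double even positions (subtract 9 from any doubled value over 9):
  doubled (positions 2,4,...): 8 0 9 4 3 6 8 6 → sum 44
  kept (positions 1,3,...): 0 3 7 8 3 1 1 3 → sum 26
Total = 70.
70 mod 10 = 0, so the number is valid.

valid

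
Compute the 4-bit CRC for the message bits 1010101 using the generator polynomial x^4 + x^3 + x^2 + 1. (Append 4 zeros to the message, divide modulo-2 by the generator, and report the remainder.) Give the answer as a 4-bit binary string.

1001

Append 4 zeros: 10101010000. Divide by 11101 (XOR where the leading bit is 1):
  pos 0: 10101 XOR 11101 = 01000
  pos 1: 10000 XOR 11101 = 01101
  pos 2: 11011 XOR 11101 = 00110
  pos 4: 11000 XOR 11101 = 00101
  pos 6: 10100 XOR 11101 = 01001
Remainder (last 4 bits) = 1001. This is the CRC / FCS.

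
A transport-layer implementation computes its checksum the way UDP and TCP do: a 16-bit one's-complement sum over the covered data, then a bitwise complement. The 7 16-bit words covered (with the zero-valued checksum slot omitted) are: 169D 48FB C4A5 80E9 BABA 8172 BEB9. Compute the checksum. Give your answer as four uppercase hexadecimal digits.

One's-complement addition (fold any carry out of bit 15 back into bit 0):
  0x169D + 0x48FB = 0x05F98
  0x5F98 + 0xC4A5 = 0x1243D → wrap carry → 0x243E
  0x243E + 0x80E9 = 0x0A527
  0xA527 + 0xBABA = 0x15FE1 → wrap carry → 0x5FE2
  0x5FE2 + 0x8172 = 0x0E154
  0xE154 + 0xBEB9 = 0x1A00D → wrap carry → 0xA00E
One's-complement sum = 0xA00E.
Checksum = ~0xA00E & 0xFFFF = 0x5FF1.

5FF1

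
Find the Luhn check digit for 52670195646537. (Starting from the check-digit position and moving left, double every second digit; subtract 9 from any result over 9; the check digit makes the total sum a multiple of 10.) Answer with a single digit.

Partial digits right→left: 7 3 5 6 4 6 5 9 1 0 7 6 2 5
Double every second digit counting from the check-digit position (so the 1st, 3rd, 5th, ... of the partial from the right).
  doubled (with −9 where >9): 5 1 8 1 2 5 4 → sum 26
  kept as-is: 3 6 6 9 0 6 5 → sum 35
Total = 26 + 35 = 61.
Check digit = (10 − (61 mod 10)) mod 10 = 9.

9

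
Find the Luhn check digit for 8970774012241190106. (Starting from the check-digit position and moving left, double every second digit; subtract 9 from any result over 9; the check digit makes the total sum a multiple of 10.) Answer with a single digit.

Partial digits right→left: 6 0 1 0 9 1 1 4 2 2 1 0 4 7 7 0 7 9 8
Double every second digit counting from the check-digit position (so the 1st, 3rd, 5th, ... of the partial from the right).
  doubled (with −9 where >9): 3 2 9 2 4 2 8 5 5 7 → sum 47
  kept as-is: 0 0 1 4 2 0 7 0 9 → sum 23
Total = 47 + 23 = 70.
Check digit = (10 − (70 mod 10)) mod 10 = 0.

0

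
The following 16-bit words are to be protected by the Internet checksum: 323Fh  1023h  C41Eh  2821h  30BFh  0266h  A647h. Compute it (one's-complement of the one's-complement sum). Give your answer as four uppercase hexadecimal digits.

One's-complement addition (fold any carry out of bit 15 back into bit 0):
  0x323F + 0x1023 = 0x04262
  0x4262 + 0xC41E = 0x10680 → wrap carry → 0x0681
  0x0681 + 0x2821 = 0x02EA2
  0x2EA2 + 0x30BF = 0x05F61
  0x5F61 + 0x0266 = 0x061C7
  0x61C7 + 0xA647 = 0x1080E → wrap carry → 0x080F
One's-complement sum = 0x080F.
Checksum = ~0x080F & 0xFFFF = 0xF7F0.

F7F0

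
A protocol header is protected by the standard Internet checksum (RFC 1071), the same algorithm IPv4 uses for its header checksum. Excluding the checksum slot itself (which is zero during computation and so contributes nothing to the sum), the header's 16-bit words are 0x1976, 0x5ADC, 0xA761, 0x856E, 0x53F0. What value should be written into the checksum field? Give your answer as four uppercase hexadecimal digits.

0AED

One's-complement addition (fold any carry out of bit 15 back into bit 0):
  0x1976 + 0x5ADC = 0x07452
  0x7452 + 0xA761 = 0x11BB3 → wrap carry → 0x1BB4
  0x1BB4 + 0x856E = 0x0A122
  0xA122 + 0x53F0 = 0x0F512
One's-complement sum = 0xF512.
Checksum = ~0xF512 & 0xFFFF = 0x0AED.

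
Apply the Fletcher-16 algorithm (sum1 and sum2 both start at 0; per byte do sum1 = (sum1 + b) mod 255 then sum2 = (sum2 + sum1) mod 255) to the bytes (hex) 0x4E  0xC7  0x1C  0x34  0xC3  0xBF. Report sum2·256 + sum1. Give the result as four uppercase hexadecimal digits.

Running sums (mod 255):
  after byte 0 (0x4E): sum1=78, sum2=78
  after byte 1 (0xC7): sum1=22, sum2=100
  after byte 2 (0x1C): sum1=50, sum2=150
  after byte 3 (0x34): sum1=102, sum2=252
  after byte 4 (0xC3): sum1=42, sum2=39
  after byte 5 (0xBF): sum1=233, sum2=17
Checksum = sum2·256 + sum1 = 17·256 + 233 = 4585 = 0x11E9.

11E9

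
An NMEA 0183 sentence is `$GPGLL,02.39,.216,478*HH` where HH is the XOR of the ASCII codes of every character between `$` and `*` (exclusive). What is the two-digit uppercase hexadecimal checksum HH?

XOR the ASCII codes of the payload characters:
  'G' = 0x47 → acc = 0x47
  'P' = 0x50 → acc = 0x17
  'G' = 0x47 → acc = 0x50
  'L' = 0x4C → acc = 0x1C
  'L' = 0x4C → acc = 0x50
  ',' = 0x2C → acc = 0x7C
  '0' = 0x30 → acc = 0x4C
  '2' = 0x32 → acc = 0x7E
  '.' = 0x2E → acc = 0x50
  '3' = 0x33 → acc = 0x63
  '9' = 0x39 → acc = 0x5A
  ',' = 0x2C → acc = 0x76
  '.' = 0x2E → acc = 0x58
  '2' = 0x32 → acc = 0x6A
  '1' = 0x31 → acc = 0x5B
  '6' = 0x36 → acc = 0x6D
  ',' = 0x2C → acc = 0x41
  '4' = 0x34 → acc = 0x75
  '7' = 0x37 → acc = 0x42
  '8' = 0x38 → acc = 0x7A
Checksum = 0x7A.

7A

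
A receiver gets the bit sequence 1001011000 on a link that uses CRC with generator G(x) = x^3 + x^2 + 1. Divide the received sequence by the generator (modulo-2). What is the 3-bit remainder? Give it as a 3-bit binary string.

000

Modulo-2 division of 1001011000 by 1101:
  pos 0: 1001 XOR 1101 = 0100
  pos 1: 1000 XOR 1101 = 0101
  pos 2: 1011 XOR 1101 = 0110
  pos 3: 1101 XOR 1101 = 0000
Remainder = 000 (zero — the frame passes the CRC check).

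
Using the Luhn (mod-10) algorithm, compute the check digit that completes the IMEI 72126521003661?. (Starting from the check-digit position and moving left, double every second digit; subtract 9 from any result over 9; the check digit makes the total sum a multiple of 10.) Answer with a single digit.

9

Partial digits right→left: 1 6 6 3 0 0 1 2 5 6 2 1 2 7
Double every second digit counting from the check-digit position (so the 1st, 3rd, 5th, ... of the partial from the right).
  doubled (with −9 where >9): 2 3 0 2 1 4 4 → sum 16
  kept as-is: 6 3 0 2 6 1 7 → sum 25
Total = 16 + 25 = 41.
Check digit = (10 − (41 mod 10)) mod 10 = 9.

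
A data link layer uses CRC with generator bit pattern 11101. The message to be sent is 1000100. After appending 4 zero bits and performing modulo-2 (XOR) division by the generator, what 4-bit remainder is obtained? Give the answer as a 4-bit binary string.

0110

Append 4 zeros: 10001000000. Divide by 11101 (XOR where the leading bit is 1):
  pos 0: 10001 XOR 11101 = 01100
  pos 1: 11000 XOR 11101 = 00101
  pos 3: 10100 XOR 11101 = 01001
  pos 4: 10010 XOR 11101 = 01111
  pos 5: 11110 XOR 11101 = 00011
Remainder (last 4 bits) = 0110. This is the CRC / FCS.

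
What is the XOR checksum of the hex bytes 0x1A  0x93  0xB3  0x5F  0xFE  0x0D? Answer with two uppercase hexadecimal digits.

96

XOR the bytes together:
  start with 0x1A
  0x1A ⊕ 0x93 = 0x89
  0x89 ⊕ 0xB3 = 0x3A
  0x3A ⊕ 0x5F = 0x65
  0x65 ⊕ 0xFE = 0x9B
  0x9B ⊕ 0x0D = 0x96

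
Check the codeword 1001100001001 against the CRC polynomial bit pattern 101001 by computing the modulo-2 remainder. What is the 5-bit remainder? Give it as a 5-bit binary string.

10000

Modulo-2 division of 1001100001001 by 101001:
  pos 0: 100110 XOR 101001 = 001111
  pos 2: 111100 XOR 101001 = 010101
  pos 3: 101010 XOR 101001 = 000011
  pos 7: 111001 XOR 101001 = 010000
Remainder = 10000 (nonzero — an error is detected).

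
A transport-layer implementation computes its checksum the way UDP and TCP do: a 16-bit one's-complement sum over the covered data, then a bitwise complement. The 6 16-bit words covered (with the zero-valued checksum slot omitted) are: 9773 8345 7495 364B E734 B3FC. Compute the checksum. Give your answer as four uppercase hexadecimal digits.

One's-complement addition (fold any carry out of bit 15 back into bit 0):
  0x9773 + 0x8345 = 0x11AB8 → wrap carry → 0x1AB9
  0x1AB9 + 0x7495 = 0x08F4E
  0x8F4E + 0x364B = 0x0C599
  0xC599 + 0xE734 = 0x1ACCD → wrap carry → 0xACCE
  0xACCE + 0xB3FC = 0x160CA → wrap carry → 0x60CB
One's-complement sum = 0x60CB.
Checksum = ~0x60CB & 0xFFFF = 0x9F34.

9F34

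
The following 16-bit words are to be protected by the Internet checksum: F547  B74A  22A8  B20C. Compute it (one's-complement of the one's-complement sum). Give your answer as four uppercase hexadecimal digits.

One's-complement addition (fold any carry out of bit 15 back into bit 0):
  0xF547 + 0xB74A = 0x1AC91 → wrap carry → 0xAC92
  0xAC92 + 0x22A8 = 0x0CF3A
  0xCF3A + 0xB20C = 0x18146 → wrap carry → 0x8147
One's-complement sum = 0x8147.
Checksum = ~0x8147 & 0xFFFF = 0x7EB8.

7EB8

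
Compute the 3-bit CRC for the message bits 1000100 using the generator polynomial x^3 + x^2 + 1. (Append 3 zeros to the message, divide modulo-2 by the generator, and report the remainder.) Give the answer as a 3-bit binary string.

Append 3 zeros: 1000100000. Divide by 1101 (XOR where the leading bit is 1):
  pos 0: 1000 XOR 1101 = 0101
  pos 1: 1011 XOR 1101 = 0110
  pos 2: 1100 XOR 1101 = 0001
  pos 5: 1000 XOR 1101 = 0101
  pos 6: 1010 XOR 1101 = 0111
Remainder (last 3 bits) = 111. This is the CRC / FCS.

111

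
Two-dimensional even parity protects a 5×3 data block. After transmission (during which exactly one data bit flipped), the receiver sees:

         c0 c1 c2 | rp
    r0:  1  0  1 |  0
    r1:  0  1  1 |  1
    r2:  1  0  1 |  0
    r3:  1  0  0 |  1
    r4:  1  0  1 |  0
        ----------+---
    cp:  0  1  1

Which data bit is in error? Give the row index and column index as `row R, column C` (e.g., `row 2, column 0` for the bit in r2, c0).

Recompute each row's even parity and compare to rp:
  r0: data parity 0, sent rp 0 → ok
  r1: data parity 0, sent rp 1 → mismatch
  r2: data parity 0, sent rp 0 → ok
  r3: data parity 1, sent rp 1 → ok
  r4: data parity 0, sent rp 0 → ok
Recompute each column's even parity and compare to cp:
  c0: data parity 0, sent cp 0 → ok
  c1: data parity 1, sent cp 1 → ok
  c2: data parity 0, sent cp 1 → mismatch
Exactly one row (r1) and one column (c2) fail → the flipped bit is at their intersection.

row 1, column 2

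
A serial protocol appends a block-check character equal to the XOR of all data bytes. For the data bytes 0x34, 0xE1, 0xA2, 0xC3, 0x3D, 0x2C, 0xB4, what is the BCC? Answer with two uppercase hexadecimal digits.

11

XOR the bytes together:
  start with 0x34
  0x34 ⊕ 0xE1 = 0xD5
  0xD5 ⊕ 0xA2 = 0x77
  0x77 ⊕ 0xC3 = 0xB4
  0xB4 ⊕ 0x3D = 0x89
  0x89 ⊕ 0x2C = 0xA5
  0xA5 ⊕ 0xB4 = 0x11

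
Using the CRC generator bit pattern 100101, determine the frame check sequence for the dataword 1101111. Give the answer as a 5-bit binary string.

00000

Append 5 zeros: 110111100000. Divide by 100101 (XOR where the leading bit is 1):
  pos 0: 110111 XOR 100101 = 010010
  pos 1: 100101 XOR 100101 = 000000
Remainder (last 5 bits) = 00000. This is the CRC / FCS.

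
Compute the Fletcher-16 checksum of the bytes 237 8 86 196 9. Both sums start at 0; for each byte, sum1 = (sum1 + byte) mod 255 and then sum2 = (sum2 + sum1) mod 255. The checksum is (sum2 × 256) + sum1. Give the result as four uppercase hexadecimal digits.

5B1A

Running sums (mod 255):
  after byte 0 (237): sum1=237, sum2=237
  after byte 1 (8): sum1=245, sum2=227
  after byte 2 (86): sum1=76, sum2=48
  after byte 3 (196): sum1=17, sum2=65
  after byte 4 (9): sum1=26, sum2=91
Checksum = sum2·256 + sum1 = 91·256 + 26 = 23322 = 0x5B1A.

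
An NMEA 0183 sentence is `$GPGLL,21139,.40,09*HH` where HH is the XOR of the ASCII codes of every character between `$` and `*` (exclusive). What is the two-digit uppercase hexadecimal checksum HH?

67

XOR the ASCII codes of the payload characters:
  'G' = 0x47 → acc = 0x47
  'P' = 0x50 → acc = 0x17
  'G' = 0x47 → acc = 0x50
  'L' = 0x4C → acc = 0x1C
  'L' = 0x4C → acc = 0x50
  ',' = 0x2C → acc = 0x7C
  '2' = 0x32 → acc = 0x4E
  '1' = 0x31 → acc = 0x7F
  '1' = 0x31 → acc = 0x4E
  '3' = 0x33 → acc = 0x7D
  '9' = 0x39 → acc = 0x44
  ',' = 0x2C → acc = 0x68
  '.' = 0x2E → acc = 0x46
  '4' = 0x34 → acc = 0x72
  '0' = 0x30 → acc = 0x42
  ',' = 0x2C → acc = 0x6E
  '0' = 0x30 → acc = 0x5E
  '9' = 0x39 → acc = 0x67
Checksum = 0x67.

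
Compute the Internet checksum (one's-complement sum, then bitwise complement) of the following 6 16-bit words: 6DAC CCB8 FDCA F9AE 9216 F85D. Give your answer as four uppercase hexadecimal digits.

43AC

One's-complement addition (fold any carry out of bit 15 back into bit 0):
  0x6DAC + 0xCCB8 = 0x13A64 → wrap carry → 0x3A65
  0x3A65 + 0xFDCA = 0x1382F → wrap carry → 0x3830
  0x3830 + 0xF9AE = 0x131DE → wrap carry → 0x31DF
  0x31DF + 0x9216 = 0x0C3F5
  0xC3F5 + 0xF85D = 0x1BC52 → wrap carry → 0xBC53
One's-complement sum = 0xBC53.
Checksum = ~0xBC53 & 0xFFFF = 0x43AC.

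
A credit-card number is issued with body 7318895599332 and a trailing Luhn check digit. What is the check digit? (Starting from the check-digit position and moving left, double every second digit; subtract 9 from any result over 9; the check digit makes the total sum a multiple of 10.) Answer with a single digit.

9

Partial digits right→left: 2 3 3 9 9 5 5 9 8 8 1 3 7
Double every second digit counting from the check-digit position (so the 1st, 3rd, 5th, ... of the partial from the right).
  doubled (with −9 where >9): 4 6 9 1 7 2 5 → sum 34
  kept as-is: 3 9 5 9 8 3 → sum 37
Total = 34 + 37 = 71.
Check digit = (10 − (71 mod 10)) mod 10 = 9.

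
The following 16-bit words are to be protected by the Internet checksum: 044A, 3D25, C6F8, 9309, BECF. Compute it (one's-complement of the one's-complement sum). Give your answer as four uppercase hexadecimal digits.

A5BE

One's-complement addition (fold any carry out of bit 15 back into bit 0):
  0x044A + 0x3D25 = 0x0416F
  0x416F + 0xC6F8 = 0x10867 → wrap carry → 0x0868
  0x0868 + 0x9309 = 0x09B71
  0x9B71 + 0xBECF = 0x15A40 → wrap carry → 0x5A41
One's-complement sum = 0x5A41.
Checksum = ~0x5A41 & 0xFFFF = 0xA5BE.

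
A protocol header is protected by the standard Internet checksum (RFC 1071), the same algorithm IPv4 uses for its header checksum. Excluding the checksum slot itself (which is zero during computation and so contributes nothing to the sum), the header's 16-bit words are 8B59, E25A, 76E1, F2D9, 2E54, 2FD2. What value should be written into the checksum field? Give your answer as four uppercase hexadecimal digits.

CA69

One's-complement addition (fold any carry out of bit 15 back into bit 0):
  0x8B59 + 0xE25A = 0x16DB3 → wrap carry → 0x6DB4
  0x6DB4 + 0x76E1 = 0x0E495
  0xE495 + 0xF2D9 = 0x1D76E → wrap carry → 0xD76F
  0xD76F + 0x2E54 = 0x105C3 → wrap carry → 0x05C4
  0x05C4 + 0x2FD2 = 0x03596
One's-complement sum = 0x3596.
Checksum = ~0x3596 & 0xFFFF = 0xCA69.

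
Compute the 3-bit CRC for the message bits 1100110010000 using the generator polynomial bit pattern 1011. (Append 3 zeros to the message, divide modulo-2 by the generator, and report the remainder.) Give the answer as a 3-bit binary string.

Append 3 zeros: 1100110010000000. Divide by 1011 (XOR where the leading bit is 1):
  pos 0: 1100 XOR 1011 = 0111
  pos 1: 1111 XOR 1011 = 0100
  pos 2: 1001 XOR 1011 = 0010
  pos 4: 1000 XOR 1011 = 0011
  pos 6: 1110 XOR 1011 = 0101
  pos 7: 1010 XOR 1011 = 0001
  pos 10: 1000 XOR 1011 = 0011
  pos 12: 1100 XOR 1011 = 0111
Remainder (last 3 bits) = 111. This is the CRC / FCS.

111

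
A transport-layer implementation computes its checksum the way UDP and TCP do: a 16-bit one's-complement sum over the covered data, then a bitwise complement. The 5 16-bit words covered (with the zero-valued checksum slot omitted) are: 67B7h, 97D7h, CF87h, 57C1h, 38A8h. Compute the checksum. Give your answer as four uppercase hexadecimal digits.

A07F

One's-complement addition (fold any carry out of bit 15 back into bit 0):
  0x67B7 + 0x97D7 = 0x0FF8E
  0xFF8E + 0xCF87 = 0x1CF15 → wrap carry → 0xCF16
  0xCF16 + 0x57C1 = 0x126D7 → wrap carry → 0x26D8
  0x26D8 + 0x38A8 = 0x05F80
One's-complement sum = 0x5F80.
Checksum = ~0x5F80 & 0xFFFF = 0xA07F.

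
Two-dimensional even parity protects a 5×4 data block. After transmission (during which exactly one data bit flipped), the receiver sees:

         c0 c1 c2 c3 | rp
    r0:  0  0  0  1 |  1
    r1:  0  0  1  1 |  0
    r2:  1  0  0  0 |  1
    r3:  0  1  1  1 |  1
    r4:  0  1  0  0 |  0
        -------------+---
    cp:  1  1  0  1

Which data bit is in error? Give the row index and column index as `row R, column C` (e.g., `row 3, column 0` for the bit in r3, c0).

row 4, column 1

Recompute each row's even parity and compare to rp:
  r0: data parity 1, sent rp 1 → ok
  r1: data parity 0, sent rp 0 → ok
  r2: data parity 1, sent rp 1 → ok
  r3: data parity 1, sent rp 1 → ok
  r4: data parity 1, sent rp 0 → mismatch
Recompute each column's even parity and compare to cp:
  c0: data parity 1, sent cp 1 → ok
  c1: data parity 0, sent cp 1 → mismatch
  c2: data parity 0, sent cp 0 → ok
  c3: data parity 1, sent cp 1 → ok
Exactly one row (r4) and one column (c1) fail → the flipped bit is at their intersection.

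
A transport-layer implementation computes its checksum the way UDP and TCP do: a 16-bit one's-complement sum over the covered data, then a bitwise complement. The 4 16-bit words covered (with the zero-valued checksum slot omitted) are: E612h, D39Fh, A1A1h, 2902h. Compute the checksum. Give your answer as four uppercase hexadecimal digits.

One's-complement addition (fold any carry out of bit 15 back into bit 0):
  0xE612 + 0xD39F = 0x1B9B1 → wrap carry → 0xB9B2
  0xB9B2 + 0xA1A1 = 0x15B53 → wrap carry → 0x5B54
  0x5B54 + 0x2902 = 0x08456
One's-complement sum = 0x8456.
Checksum = ~0x8456 & 0xFFFF = 0x7BA9.

7BA9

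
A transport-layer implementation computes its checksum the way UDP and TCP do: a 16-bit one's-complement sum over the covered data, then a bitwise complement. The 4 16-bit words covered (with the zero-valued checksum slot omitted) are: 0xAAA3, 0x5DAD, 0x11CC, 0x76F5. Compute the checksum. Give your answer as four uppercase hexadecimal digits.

6EED

One's-complement addition (fold any carry out of bit 15 back into bit 0):
  0xAAA3 + 0x5DAD = 0x10850 → wrap carry → 0x0851
  0x0851 + 0x11CC = 0x01A1D
  0x1A1D + 0x76F5 = 0x09112
One's-complement sum = 0x9112.
Checksum = ~0x9112 & 0xFFFF = 0x6EED.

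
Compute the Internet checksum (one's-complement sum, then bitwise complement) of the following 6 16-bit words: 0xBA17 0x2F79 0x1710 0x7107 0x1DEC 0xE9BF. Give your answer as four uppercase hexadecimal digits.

One's-complement addition (fold any carry out of bit 15 back into bit 0):
  0xBA17 + 0x2F79 = 0x0E990
  0xE990 + 0x1710 = 0x100A0 → wrap carry → 0x00A1
  0x00A1 + 0x7107 = 0x071A8
  0x71A8 + 0x1DEC = 0x08F94
  0x8F94 + 0xE9BF = 0x17953 → wrap carry → 0x7954
One's-complement sum = 0x7954.
Checksum = ~0x7954 & 0xFFFF = 0x86AB.

86AB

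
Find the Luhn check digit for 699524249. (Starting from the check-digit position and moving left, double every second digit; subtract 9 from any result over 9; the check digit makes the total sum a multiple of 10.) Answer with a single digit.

Partial digits right→left: 9 4 2 4 2 5 9 9 6
Double every second digit counting from the check-digit position (so the 1st, 3rd, 5th, ... of the partial from the right).
  doubled (with −9 where >9): 9 4 4 9 3 → sum 29
  kept as-is: 4 4 5 9 → sum 22
Total = 29 + 22 = 51.
Check digit = (10 − (51 mod 10)) mod 10 = 9.

9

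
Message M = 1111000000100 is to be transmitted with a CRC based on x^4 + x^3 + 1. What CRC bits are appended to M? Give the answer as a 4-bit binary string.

Append 4 zeros: 11110000001000000. Divide by 11001 (XOR where the leading bit is 1):
  pos 0: 11110 XOR 11001 = 00111
  pos 2: 11100 XOR 11001 = 00101
  pos 4: 10100 XOR 11001 = 01101
  pos 5: 11010 XOR 11001 = 00011
  pos 8: 11100 XOR 11001 = 00101
  pos 10: 10100 XOR 11001 = 01101
  pos 11: 11010 XOR 11001 = 00011
Remainder (last 4 bits) = 0110. This is the CRC / FCS.

0110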